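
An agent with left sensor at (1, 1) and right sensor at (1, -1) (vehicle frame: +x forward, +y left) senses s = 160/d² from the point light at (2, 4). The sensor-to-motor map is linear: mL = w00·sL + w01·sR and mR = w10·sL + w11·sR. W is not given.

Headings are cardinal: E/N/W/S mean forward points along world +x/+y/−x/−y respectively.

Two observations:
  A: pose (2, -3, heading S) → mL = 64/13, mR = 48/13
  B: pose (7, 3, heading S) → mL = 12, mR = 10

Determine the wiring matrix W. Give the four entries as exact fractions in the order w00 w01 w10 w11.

obs A: pose=(2,-3,S) → sL=32/13, sR=32/13, mL=64/13, mR=48/13
obs B: pose=(7,3,S) → sL=4, sR=8, mL=12, mR=10
sensor matrix S = [[32/13, 32/13], [4, 8]]; det S = 128/13
solve [mL_A; mL_B] = S·[w00; w01] and [mR_A; mR_B] = S·[w10; w11]:
  w00 = 1, w01 = 1, w10 = 1/2, w11 = 1

1 1 1/2 1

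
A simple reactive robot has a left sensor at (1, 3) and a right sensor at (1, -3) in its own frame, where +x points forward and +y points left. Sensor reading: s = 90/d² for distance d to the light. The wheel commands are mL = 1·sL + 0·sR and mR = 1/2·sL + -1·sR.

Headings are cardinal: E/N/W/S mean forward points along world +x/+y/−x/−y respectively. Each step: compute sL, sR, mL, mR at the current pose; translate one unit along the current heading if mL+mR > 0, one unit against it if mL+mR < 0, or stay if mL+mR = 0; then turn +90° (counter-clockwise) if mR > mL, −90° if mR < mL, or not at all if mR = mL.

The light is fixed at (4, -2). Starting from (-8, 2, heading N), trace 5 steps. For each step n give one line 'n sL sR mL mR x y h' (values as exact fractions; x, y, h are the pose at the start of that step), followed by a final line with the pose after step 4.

n=0: pose=(-8,2,N); sL=9/25, sR=45/53; mL=9/25, mR=-1773/2650; mL+mR=-819/2650 → advance -1; mR−mL=-2727/2650 → turn -1·90°
n=1: pose=(-8,1,E); sL=90/157, sR=90/121; mL=90/157, mR=-8685/18997; mL+mR=2205/18997 → advance +1; mR−mL=-19575/18997 → turn -1·90°
n=2: pose=(-7,1,S); sL=45/34, sR=9/20; mL=45/34, mR=18/85; mL+mR=261/170 → advance +1; mR−mL=-189/170 → turn -1·90°
n=3: pose=(-7,0,W); sL=18/29, sR=90/169; mL=18/29, mR=-1089/4901; mL+mR=1953/4901 → advance +1; mR−mL=-4131/4901 → turn -1·90°
n=4: pose=(-8,0,N); sL=5/13, sR=1; mL=5/13, mR=-21/26; mL+mR=-11/26 → advance -1; mR−mL=-31/26 → turn -1·90°

0 9/25 45/53 9/25 -1773/2650 -8 2 N
1 90/157 90/121 90/157 -8685/18997 -8 1 E
2 45/34 9/20 45/34 18/85 -7 1 S
3 18/29 90/169 18/29 -1089/4901 -7 0 W
4 5/13 1 5/13 -21/26 -8 0 N
final -8 -1 E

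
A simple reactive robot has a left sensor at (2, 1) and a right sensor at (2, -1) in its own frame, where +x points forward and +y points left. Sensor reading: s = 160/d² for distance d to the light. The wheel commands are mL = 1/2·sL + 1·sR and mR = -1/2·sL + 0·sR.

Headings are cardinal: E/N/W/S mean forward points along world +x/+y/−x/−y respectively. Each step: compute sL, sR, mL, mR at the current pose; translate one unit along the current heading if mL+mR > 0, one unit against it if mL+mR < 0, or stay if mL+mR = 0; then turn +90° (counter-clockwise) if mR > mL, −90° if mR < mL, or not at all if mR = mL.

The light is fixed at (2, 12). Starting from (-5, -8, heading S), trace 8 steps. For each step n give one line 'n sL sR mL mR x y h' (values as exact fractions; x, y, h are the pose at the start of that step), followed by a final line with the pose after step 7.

n=0: pose=(-5,-8,S); sL=4/13, sR=40/137; mL=794/1781, mR=-2/13; mL+mR=40/137 → advance +1; mR−mL=-1068/1781 → turn -1·90°
n=1: pose=(-5,-9,W); sL=32/113, sR=160/481; mL=25776/54353, mR=-16/113; mL+mR=160/481 → advance +1; mR−mL=-33472/54353 → turn -1·90°
n=2: pose=(-6,-9,N); sL=80/221, sR=16/41; mL=5176/9061, mR=-40/221; mL+mR=16/41 → advance +1; mR−mL=-6816/9061 → turn -1·90°
n=3: pose=(-6,-8,E); sL=160/397, sR=160/477; mL=101680/189369, mR=-80/397; mL+mR=160/477 → advance +1; mR−mL=-139840/189369 → turn -1·90°
n=4: pose=(-5,-8,S); sL=4/13, sR=40/137; mL=794/1781, mR=-2/13; mL+mR=40/137 → advance +1; mR−mL=-1068/1781 → turn -1·90°
n=5: pose=(-5,-9,W); sL=32/113, sR=160/481; mL=25776/54353, mR=-16/113; mL+mR=160/481 → advance +1; mR−mL=-33472/54353 → turn -1·90°
n=6: pose=(-6,-9,N); sL=80/221, sR=16/41; mL=5176/9061, mR=-40/221; mL+mR=16/41 → advance +1; mR−mL=-6816/9061 → turn -1·90°
n=7: pose=(-6,-8,E); sL=160/397, sR=160/477; mL=101680/189369, mR=-80/397; mL+mR=160/477 → advance +1; mR−mL=-139840/189369 → turn -1·90°

0 4/13 40/137 794/1781 -2/13 -5 -8 S
1 32/113 160/481 25776/54353 -16/113 -5 -9 W
2 80/221 16/41 5176/9061 -40/221 -6 -9 N
3 160/397 160/477 101680/189369 -80/397 -6 -8 E
4 4/13 40/137 794/1781 -2/13 -5 -8 S
5 32/113 160/481 25776/54353 -16/113 -5 -9 W
6 80/221 16/41 5176/9061 -40/221 -6 -9 N
7 160/397 160/477 101680/189369 -80/397 -6 -8 E
final -5 -8 S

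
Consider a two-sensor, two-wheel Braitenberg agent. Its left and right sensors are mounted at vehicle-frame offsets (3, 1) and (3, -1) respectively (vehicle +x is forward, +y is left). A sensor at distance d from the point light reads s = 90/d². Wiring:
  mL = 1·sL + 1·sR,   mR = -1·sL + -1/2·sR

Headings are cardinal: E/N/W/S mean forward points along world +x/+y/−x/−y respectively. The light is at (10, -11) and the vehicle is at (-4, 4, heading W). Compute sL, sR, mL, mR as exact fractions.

18/97 18/109 3708/10573 -2835/10573

left sensor world pos  = (-7, 3); dL² = 485
right sensor world pos = (-7, 5); dR² = 545
sL = 90/485 = 18/97
sR = 90/545 = 18/109
mL = 1·sL + 1·sR = 3708/10573
mR = -1·sL + -1/2·sR = -2835/10573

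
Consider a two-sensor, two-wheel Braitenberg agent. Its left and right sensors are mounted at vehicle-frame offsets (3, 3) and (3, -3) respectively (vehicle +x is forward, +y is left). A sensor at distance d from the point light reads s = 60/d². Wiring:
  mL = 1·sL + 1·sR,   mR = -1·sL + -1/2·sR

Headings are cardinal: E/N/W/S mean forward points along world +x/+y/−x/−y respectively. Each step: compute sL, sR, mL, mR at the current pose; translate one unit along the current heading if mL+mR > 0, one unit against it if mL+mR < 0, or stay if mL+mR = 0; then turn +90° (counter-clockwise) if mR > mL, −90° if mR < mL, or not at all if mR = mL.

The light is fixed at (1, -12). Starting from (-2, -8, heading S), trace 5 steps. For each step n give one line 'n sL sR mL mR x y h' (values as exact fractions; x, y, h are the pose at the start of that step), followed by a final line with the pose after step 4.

0 60 60/37 2280/37 -2250/37 -2 -8 S
1 5/3 5/6 5/2 -25/12 -2 -9 W
2 12/17 60/37 1464/629 -954/629 -3 -9 N
3 6/5 30 156/5 -81/5 -3 -8 E
4 60 60/37 2280/37 -2250/37 -2 -8 S
final -2 -9 W

n=0: pose=(-2,-8,S); sL=60, sR=60/37; mL=2280/37, mR=-2250/37; mL+mR=30/37 → advance +1; mR−mL=-4530/37 → turn -1·90°
n=1: pose=(-2,-9,W); sL=5/3, sR=5/6; mL=5/2, mR=-25/12; mL+mR=5/12 → advance +1; mR−mL=-55/12 → turn -1·90°
n=2: pose=(-3,-9,N); sL=12/17, sR=60/37; mL=1464/629, mR=-954/629; mL+mR=30/37 → advance +1; mR−mL=-2418/629 → turn -1·90°
n=3: pose=(-3,-8,E); sL=6/5, sR=30; mL=156/5, mR=-81/5; mL+mR=15 → advance +1; mR−mL=-237/5 → turn -1·90°
n=4: pose=(-2,-8,S); sL=60, sR=60/37; mL=2280/37, mR=-2250/37; mL+mR=30/37 → advance +1; mR−mL=-4530/37 → turn -1·90°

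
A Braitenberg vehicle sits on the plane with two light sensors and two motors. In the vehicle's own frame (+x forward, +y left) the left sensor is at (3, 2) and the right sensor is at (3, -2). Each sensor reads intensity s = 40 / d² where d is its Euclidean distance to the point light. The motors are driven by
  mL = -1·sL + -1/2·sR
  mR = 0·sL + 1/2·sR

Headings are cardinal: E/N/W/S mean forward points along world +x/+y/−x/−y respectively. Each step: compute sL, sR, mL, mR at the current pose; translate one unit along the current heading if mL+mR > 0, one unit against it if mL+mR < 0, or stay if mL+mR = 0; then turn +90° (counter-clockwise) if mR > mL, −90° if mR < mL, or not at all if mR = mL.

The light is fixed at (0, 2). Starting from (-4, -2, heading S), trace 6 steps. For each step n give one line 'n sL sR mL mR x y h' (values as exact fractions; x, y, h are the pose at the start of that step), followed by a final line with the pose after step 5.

n=0: pose=(-4,-2,S); sL=40/53, sR=8/17; mL=-892/901, mR=4/17; mL+mR=-40/53 → advance -1; mR−mL=1104/901 → turn +1·90°
n=1: pose=(-4,-1,E); sL=20, sR=20/13; mL=-270/13, mR=10/13; mL+mR=-20 → advance -1; mR−mL=280/13 → turn +1·90°
n=2: pose=(-5,-1,N); sL=40/49, sR=40/9; mL=-1340/441, mR=20/9; mL+mR=-40/49 → advance -1; mR−mL=2320/441 → turn +1·90°
n=3: pose=(-5,-2,W); sL=2/5, sR=10/17; mL=-59/85, mR=5/17; mL+mR=-2/5 → advance -1; mR−mL=84/85 → turn +1·90°
n=4: pose=(-4,-2,S); sL=40/53, sR=8/17; mL=-892/901, mR=4/17; mL+mR=-40/53 → advance -1; mR−mL=1104/901 → turn +1·90°
n=5: pose=(-4,-1,E); sL=20, sR=20/13; mL=-270/13, mR=10/13; mL+mR=-20 → advance -1; mR−mL=280/13 → turn +1·90°

0 40/53 8/17 -892/901 4/17 -4 -2 S
1 20 20/13 -270/13 10/13 -4 -1 E
2 40/49 40/9 -1340/441 20/9 -5 -1 N
3 2/5 10/17 -59/85 5/17 -5 -2 W
4 40/53 8/17 -892/901 4/17 -4 -2 S
5 20 20/13 -270/13 10/13 -4 -1 E
final -5 -1 N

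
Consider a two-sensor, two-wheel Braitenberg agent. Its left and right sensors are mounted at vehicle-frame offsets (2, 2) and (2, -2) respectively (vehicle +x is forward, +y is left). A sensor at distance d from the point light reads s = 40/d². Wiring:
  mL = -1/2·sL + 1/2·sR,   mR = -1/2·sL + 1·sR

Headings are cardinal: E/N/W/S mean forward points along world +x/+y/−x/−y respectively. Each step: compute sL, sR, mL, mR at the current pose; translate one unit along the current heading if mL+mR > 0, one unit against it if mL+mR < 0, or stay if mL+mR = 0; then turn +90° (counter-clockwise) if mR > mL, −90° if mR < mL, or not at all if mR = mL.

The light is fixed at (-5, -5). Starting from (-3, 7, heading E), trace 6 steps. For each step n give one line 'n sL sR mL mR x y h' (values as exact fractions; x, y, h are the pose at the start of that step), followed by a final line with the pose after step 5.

n=0: pose=(-3,7,E); sL=10/53, sR=10/29; mL=120/1537, mR=385/1537; mL+mR=505/1537 → advance +1; mR−mL=5/29 → turn +1·90°
n=1: pose=(-2,7,N); sL=40/197, sR=40/221; mL=-480/43537, mR=3460/43537; mL+mR=2980/43537 → advance +1; mR−mL=20/221 → turn +1·90°
n=2: pose=(-2,8,W); sL=20/61, sR=20/113; mL=-520/6893, mR=90/6893; mL+mR=-430/6893 → advance -1; mR−mL=10/113 → turn +1·90°
n=3: pose=(-1,8,S); sL=40/157, sR=8/25; mL=128/3925, mR=756/3925; mL+mR=884/3925 → advance +1; mR−mL=4/25 → turn +1·90°
n=4: pose=(-1,7,E); sL=5/29, sR=5/17; mL=30/493, mR=205/986; mL+mR=265/986 → advance +1; mR−mL=5/34 → turn +1·90°
n=5: pose=(0,7,N); sL=8/41, sR=8/49; mL=-32/2009, mR=132/2009; mL+mR=100/2009 → advance +1; mR−mL=4/49 → turn +1·90°

0 10/53 10/29 120/1537 385/1537 -3 7 E
1 40/197 40/221 -480/43537 3460/43537 -2 7 N
2 20/61 20/113 -520/6893 90/6893 -2 8 W
3 40/157 8/25 128/3925 756/3925 -1 8 S
4 5/29 5/17 30/493 205/986 -1 7 E
5 8/41 8/49 -32/2009 132/2009 0 7 N
final 0 8 W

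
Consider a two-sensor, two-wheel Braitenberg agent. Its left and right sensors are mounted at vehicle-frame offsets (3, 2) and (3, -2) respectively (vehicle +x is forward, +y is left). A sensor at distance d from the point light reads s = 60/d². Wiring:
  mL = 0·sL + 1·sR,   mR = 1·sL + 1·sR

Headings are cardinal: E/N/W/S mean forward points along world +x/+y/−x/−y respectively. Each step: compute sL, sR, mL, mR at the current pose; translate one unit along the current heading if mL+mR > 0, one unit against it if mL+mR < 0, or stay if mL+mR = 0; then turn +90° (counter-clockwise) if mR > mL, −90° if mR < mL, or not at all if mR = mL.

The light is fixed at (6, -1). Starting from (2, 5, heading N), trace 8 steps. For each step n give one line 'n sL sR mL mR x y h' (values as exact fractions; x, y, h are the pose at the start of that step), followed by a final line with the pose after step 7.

0 20/39 12/17 12/17 808/663 2 5 N
1 30/37 6/13 6/13 612/481 2 6 W
2 12/5 12/13 12/13 216/65 1 6 S
3 15/17 3 3 66/17 1 5 E
4 20/39 12/17 12/17 808/663 2 5 N
5 30/37 6/13 6/13 612/481 2 6 W
6 12/5 12/13 12/13 216/65 1 6 S
7 15/17 3 3 66/17 1 5 E
final 2 5 N

n=0: pose=(2,5,N); sL=20/39, sR=12/17; mL=12/17, mR=808/663; mL+mR=1276/663 → advance +1; mR−mL=20/39 → turn +1·90°
n=1: pose=(2,6,W); sL=30/37, sR=6/13; mL=6/13, mR=612/481; mL+mR=834/481 → advance +1; mR−mL=30/37 → turn +1·90°
n=2: pose=(1,6,S); sL=12/5, sR=12/13; mL=12/13, mR=216/65; mL+mR=276/65 → advance +1; mR−mL=12/5 → turn +1·90°
n=3: pose=(1,5,E); sL=15/17, sR=3; mL=3, mR=66/17; mL+mR=117/17 → advance +1; mR−mL=15/17 → turn +1·90°
n=4: pose=(2,5,N); sL=20/39, sR=12/17; mL=12/17, mR=808/663; mL+mR=1276/663 → advance +1; mR−mL=20/39 → turn +1·90°
n=5: pose=(2,6,W); sL=30/37, sR=6/13; mL=6/13, mR=612/481; mL+mR=834/481 → advance +1; mR−mL=30/37 → turn +1·90°
n=6: pose=(1,6,S); sL=12/5, sR=12/13; mL=12/13, mR=216/65; mL+mR=276/65 → advance +1; mR−mL=12/5 → turn +1·90°
n=7: pose=(1,5,E); sL=15/17, sR=3; mL=3, mR=66/17; mL+mR=117/17 → advance +1; mR−mL=15/17 → turn +1·90°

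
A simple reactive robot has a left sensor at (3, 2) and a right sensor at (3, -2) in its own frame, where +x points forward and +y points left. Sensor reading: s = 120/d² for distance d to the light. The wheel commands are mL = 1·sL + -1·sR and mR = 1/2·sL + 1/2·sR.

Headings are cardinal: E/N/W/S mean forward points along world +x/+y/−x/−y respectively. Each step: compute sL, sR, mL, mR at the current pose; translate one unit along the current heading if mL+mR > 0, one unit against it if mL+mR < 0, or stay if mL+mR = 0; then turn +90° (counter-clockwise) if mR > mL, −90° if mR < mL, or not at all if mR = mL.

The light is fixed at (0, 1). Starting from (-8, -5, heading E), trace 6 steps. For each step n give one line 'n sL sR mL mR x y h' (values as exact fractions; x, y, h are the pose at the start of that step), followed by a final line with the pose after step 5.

0 120/41 120/89 5760/3649 7800/3649 -8 -5 E
1 4/3 60/17 -112/51 124/51 -7 -5 N
2 120/149 120/109 -4800/16241 15480/16241 -7 -4 W
3 6/5 30/41 96/205 198/205 -8 -4 S
4 120/41 120/89 5760/3649 7800/3649 -8 -5 E
5 4/3 60/17 -112/51 124/51 -7 -5 N
final -7 -4 W

n=0: pose=(-8,-5,E); sL=120/41, sR=120/89; mL=5760/3649, mR=7800/3649; mL+mR=13560/3649 → advance +1; mR−mL=2040/3649 → turn +1·90°
n=1: pose=(-7,-5,N); sL=4/3, sR=60/17; mL=-112/51, mR=124/51; mL+mR=4/17 → advance +1; mR−mL=236/51 → turn +1·90°
n=2: pose=(-7,-4,W); sL=120/149, sR=120/109; mL=-4800/16241, mR=15480/16241; mL+mR=10680/16241 → advance +1; mR−mL=20280/16241 → turn +1·90°
n=3: pose=(-8,-4,S); sL=6/5, sR=30/41; mL=96/205, mR=198/205; mL+mR=294/205 → advance +1; mR−mL=102/205 → turn +1·90°
n=4: pose=(-8,-5,E); sL=120/41, sR=120/89; mL=5760/3649, mR=7800/3649; mL+mR=13560/3649 → advance +1; mR−mL=2040/3649 → turn +1·90°
n=5: pose=(-7,-5,N); sL=4/3, sR=60/17; mL=-112/51, mR=124/51; mL+mR=4/17 → advance +1; mR−mL=236/51 → turn +1·90°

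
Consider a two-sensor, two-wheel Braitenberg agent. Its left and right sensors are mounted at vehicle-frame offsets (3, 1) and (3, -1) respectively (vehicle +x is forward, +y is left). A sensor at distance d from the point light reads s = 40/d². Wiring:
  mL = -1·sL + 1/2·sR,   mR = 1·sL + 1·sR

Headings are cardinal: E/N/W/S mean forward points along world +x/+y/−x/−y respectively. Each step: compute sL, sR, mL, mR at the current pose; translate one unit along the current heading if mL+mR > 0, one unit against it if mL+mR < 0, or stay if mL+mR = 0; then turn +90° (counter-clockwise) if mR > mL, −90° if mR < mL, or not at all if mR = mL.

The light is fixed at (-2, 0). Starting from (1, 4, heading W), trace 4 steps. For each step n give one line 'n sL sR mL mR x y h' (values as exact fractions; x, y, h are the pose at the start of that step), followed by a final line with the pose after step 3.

n=0: pose=(1,4,W); sL=40/9, sR=8/5; mL=-164/45, mR=272/45; mL+mR=12/5 → advance +1; mR−mL=436/45 → turn +1·90°
n=1: pose=(0,4,S); sL=4, sR=20; mL=6, mR=24; mL+mR=30 → advance +1; mR−mL=18 → turn +1·90°
n=2: pose=(0,3,E); sL=40/41, sR=40/29; mL=-340/1189, mR=2800/1189; mL+mR=60/29 → advance +1; mR−mL=3140/1189 → turn +1·90°
n=3: pose=(1,3,N); sL=1, sR=10/13; mL=-8/13, mR=23/13; mL+mR=15/13 → advance +1; mR−mL=31/13 → turn +1·90°

0 40/9 8/5 -164/45 272/45 1 4 W
1 4 20 6 24 0 4 S
2 40/41 40/29 -340/1189 2800/1189 0 3 E
3 1 10/13 -8/13 23/13 1 3 N
final 1 4 W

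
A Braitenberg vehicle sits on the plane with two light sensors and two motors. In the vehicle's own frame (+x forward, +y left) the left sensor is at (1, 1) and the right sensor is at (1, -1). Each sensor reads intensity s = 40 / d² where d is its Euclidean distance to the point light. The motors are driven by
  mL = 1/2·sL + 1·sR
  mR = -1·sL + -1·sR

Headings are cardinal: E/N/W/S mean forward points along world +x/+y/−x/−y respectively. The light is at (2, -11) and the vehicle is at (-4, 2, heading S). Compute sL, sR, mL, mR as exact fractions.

40/169 40/193 10620/32617 -14480/32617

left sensor world pos  = (-3, 1); dL² = 169
right sensor world pos = (-5, 1); dR² = 193
sL = 40/169 = 40/169
sR = 40/193 = 40/193
mL = 1/2·sL + 1·sR = 10620/32617
mR = -1·sL + -1·sR = -14480/32617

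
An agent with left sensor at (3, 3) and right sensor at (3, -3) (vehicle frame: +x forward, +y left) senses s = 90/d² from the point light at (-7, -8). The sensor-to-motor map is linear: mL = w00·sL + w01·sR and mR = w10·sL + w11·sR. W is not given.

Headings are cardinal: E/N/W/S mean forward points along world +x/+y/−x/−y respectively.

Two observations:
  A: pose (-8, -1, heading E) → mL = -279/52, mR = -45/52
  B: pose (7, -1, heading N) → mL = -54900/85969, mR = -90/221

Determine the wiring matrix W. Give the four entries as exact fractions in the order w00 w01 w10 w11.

obs A: pose=(-8,-1,E) → sL=45/52, sR=9/2, mL=-279/52, mR=-45/52
obs B: pose=(7,-1,N) → sL=90/221, sR=90/389, mL=-54900/85969, mR=-90/221
sensor matrix S = [[45/52, 9/2], [90/221, 90/389]]; det S = -280665/171938
solve [mL_A; mL_B] = S·[w00; w01] and [mR_A; mR_B] = S·[w10; w11]:
  w00 = -1, w01 = -1, w10 = -1, w11 = 0

-1 -1 -1 0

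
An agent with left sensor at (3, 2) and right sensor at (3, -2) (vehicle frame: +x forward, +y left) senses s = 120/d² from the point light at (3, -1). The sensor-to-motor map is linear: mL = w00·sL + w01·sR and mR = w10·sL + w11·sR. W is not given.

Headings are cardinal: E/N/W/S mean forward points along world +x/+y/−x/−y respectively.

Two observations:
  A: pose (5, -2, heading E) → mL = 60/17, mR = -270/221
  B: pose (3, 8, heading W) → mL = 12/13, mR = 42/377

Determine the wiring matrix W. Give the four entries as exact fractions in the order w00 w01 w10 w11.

obs A: pose=(5,-2,E) → sL=60/13, sR=60/17, mL=60/17, mR=-270/221
obs B: pose=(3,8,W) → sL=60/29, sR=12/13, mL=12/13, mR=42/377
sensor matrix S = [[60/13, 60/17], [60/29, 12/13]]; det S = -253440/83317
solve [mL_A; mL_B] = S·[w00; w01] and [mR_A; mR_B] = S·[w10; w11]:
  w00 = 0, w01 = 1, w10 = 1/2, w11 = -1

0 1 1/2 -1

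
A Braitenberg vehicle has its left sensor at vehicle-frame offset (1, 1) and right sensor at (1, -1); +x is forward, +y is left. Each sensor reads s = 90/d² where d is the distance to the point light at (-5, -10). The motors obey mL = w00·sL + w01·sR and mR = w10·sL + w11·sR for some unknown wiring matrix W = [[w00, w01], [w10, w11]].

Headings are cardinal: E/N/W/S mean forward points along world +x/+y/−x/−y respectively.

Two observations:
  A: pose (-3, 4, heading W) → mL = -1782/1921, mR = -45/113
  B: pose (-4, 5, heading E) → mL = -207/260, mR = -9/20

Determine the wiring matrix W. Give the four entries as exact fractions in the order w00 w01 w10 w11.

obs A: pose=(-3,4,W) → sL=9/17, sR=45/113, mL=-1782/1921, mR=-45/113
obs B: pose=(-4,5,E) → sL=9/26, sR=9/20, mL=-207/260, mR=-9/20
sensor matrix S = [[9/17, 45/113], [9/26, 9/20]]; det S = 50139/499460
solve [mL_A; mL_B] = S·[w00; w01] and [mR_A; mR_B] = S·[w10; w11]:
  w00 = -1, w01 = -1, w10 = 0, w11 = -1

-1 -1 0 -1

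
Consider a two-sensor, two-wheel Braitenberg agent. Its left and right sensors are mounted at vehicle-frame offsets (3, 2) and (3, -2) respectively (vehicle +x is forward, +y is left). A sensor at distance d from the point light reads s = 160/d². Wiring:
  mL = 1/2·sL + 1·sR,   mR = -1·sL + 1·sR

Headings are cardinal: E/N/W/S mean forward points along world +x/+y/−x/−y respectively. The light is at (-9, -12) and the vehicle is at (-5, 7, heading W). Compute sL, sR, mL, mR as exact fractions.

16/29 80/221 4088/6409 -1216/6409

left sensor world pos  = (-8, 5); dL² = 290
right sensor world pos = (-8, 9); dR² = 442
sL = 160/290 = 16/29
sR = 160/442 = 80/221
mL = 1/2·sL + 1·sR = 4088/6409
mR = -1·sL + 1·sR = -1216/6409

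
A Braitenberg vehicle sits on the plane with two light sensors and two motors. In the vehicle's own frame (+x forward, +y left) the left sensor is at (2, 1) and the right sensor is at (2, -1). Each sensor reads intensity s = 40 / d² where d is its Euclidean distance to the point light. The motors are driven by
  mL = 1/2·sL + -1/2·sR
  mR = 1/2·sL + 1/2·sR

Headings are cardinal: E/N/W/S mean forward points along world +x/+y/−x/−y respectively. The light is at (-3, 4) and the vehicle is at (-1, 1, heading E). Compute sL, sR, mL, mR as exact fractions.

2 5/4 3/8 13/8

left sensor world pos  = (1, 2); dL² = 20
right sensor world pos = (1, 0); dR² = 32
sL = 40/20 = 2
sR = 40/32 = 5/4
mL = 1/2·sL + -1/2·sR = 3/8
mR = 1/2·sL + 1/2·sR = 13/8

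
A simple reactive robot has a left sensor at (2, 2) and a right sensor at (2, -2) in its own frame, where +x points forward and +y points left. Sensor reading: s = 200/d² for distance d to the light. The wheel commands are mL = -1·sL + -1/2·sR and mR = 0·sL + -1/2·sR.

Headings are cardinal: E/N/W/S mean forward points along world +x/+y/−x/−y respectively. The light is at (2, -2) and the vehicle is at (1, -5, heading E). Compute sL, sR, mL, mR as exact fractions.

100 100/13 -1350/13 -50/13

left sensor world pos  = (3, -3); dL² = 2
right sensor world pos = (3, -7); dR² = 26
sL = 200/2 = 100
sR = 200/26 = 100/13
mL = -1·sL + -1/2·sR = -1350/13
mR = 0·sL + -1/2·sR = -50/13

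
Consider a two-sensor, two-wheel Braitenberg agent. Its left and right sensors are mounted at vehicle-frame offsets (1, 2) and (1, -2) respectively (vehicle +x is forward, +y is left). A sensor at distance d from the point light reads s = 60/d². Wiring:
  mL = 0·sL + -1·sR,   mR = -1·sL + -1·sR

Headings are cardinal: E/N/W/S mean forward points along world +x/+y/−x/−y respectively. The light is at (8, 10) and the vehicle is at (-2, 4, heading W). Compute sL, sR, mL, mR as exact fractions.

left sensor world pos  = (-3, 2); dL² = 185
right sensor world pos = (-3, 6); dR² = 137
sL = 60/185 = 12/37
sR = 60/137 = 60/137
mL = 0·sL + -1·sR = -60/137
mR = -1·sL + -1·sR = -3864/5069

12/37 60/137 -60/137 -3864/5069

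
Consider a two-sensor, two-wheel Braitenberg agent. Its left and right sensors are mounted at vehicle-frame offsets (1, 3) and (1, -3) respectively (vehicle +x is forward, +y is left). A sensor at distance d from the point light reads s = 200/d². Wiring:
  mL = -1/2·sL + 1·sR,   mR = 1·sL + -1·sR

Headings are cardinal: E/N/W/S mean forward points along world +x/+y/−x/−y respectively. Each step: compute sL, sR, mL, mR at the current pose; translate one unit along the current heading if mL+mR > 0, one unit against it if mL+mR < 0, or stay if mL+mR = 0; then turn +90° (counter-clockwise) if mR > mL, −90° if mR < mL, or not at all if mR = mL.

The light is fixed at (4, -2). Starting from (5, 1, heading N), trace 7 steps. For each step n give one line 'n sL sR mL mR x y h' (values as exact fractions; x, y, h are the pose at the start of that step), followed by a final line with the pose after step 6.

n=0: pose=(5,1,N); sL=10, sR=25/4; mL=5/4, mR=15/4; mL+mR=5 → advance +1; mR−mL=5/2 → turn +1·90°
n=1: pose=(5,2,W); sL=200, sR=200/49; mL=-4700/49, mR=9600/49; mL+mR=100 → advance +1; mR−mL=14300/49 → turn +1·90°
n=2: pose=(4,2,S); sL=100/9, sR=100/9; mL=50/9, mR=0; mL+mR=50/9 → advance +1; mR−mL=-50/9 → turn -1·90°
n=3: pose=(4,1,W); sL=200, sR=200/37; mL=-3500/37, mR=7200/37; mL+mR=100 → advance +1; mR−mL=10700/37 → turn +1·90°
n=4: pose=(3,1,S); sL=25, sR=10; mL=-5/2, mR=15; mL+mR=25/2 → advance +1; mR−mL=35/2 → turn +1·90°
n=5: pose=(3,0,E); sL=8, sR=200; mL=196, mR=-192; mL+mR=4 → advance +1; mR−mL=-388 → turn -1·90°
n=6: pose=(4,0,S); sL=20, sR=20; mL=10, mR=0; mL+mR=10 → advance +1; mR−mL=-10 → turn -1·90°

0 10 25/4 5/4 15/4 5 1 N
1 200 200/49 -4700/49 9600/49 5 2 W
2 100/9 100/9 50/9 0 4 2 S
3 200 200/37 -3500/37 7200/37 4 1 W
4 25 10 -5/2 15 3 1 S
5 8 200 196 -192 3 0 E
6 20 20 10 0 4 0 S
final 4 -1 W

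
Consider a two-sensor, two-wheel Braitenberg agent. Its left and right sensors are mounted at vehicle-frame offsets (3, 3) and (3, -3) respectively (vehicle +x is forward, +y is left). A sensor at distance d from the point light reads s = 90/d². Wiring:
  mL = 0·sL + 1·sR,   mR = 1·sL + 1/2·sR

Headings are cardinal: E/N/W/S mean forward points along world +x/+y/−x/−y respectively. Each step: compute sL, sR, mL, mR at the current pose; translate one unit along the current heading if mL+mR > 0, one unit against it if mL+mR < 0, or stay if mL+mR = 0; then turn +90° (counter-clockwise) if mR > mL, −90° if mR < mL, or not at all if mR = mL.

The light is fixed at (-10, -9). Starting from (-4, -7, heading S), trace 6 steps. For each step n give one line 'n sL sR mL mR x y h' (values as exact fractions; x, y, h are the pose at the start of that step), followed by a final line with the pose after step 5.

n=0: pose=(-4,-7,S); sL=45/41, sR=9; mL=9, mR=459/82; mL+mR=1197/82 → advance +1; mR−mL=-279/82 → turn -1·90°
n=1: pose=(-4,-8,W); sL=90/13, sR=18/5; mL=18/5, mR=567/65; mL+mR=801/65 → advance +1; mR−mL=333/65 → turn +1·90°
n=2: pose=(-5,-8,S); sL=45/34, sR=45/4; mL=45/4, mR=945/136; mL+mR=2475/136 → advance +1; mR−mL=-585/136 → turn -1·90°
n=3: pose=(-5,-9,W); sL=90/13, sR=90/13; mL=90/13, mR=135/13; mL+mR=225/13 → advance +1; mR−mL=45/13 → turn +1·90°
n=4: pose=(-6,-9,S); sL=45/29, sR=9; mL=9, mR=351/58; mL+mR=873/58 → advance +1; mR−mL=-171/58 → turn -1·90°
n=5: pose=(-6,-10,W); sL=90/17, sR=18; mL=18, mR=243/17; mL+mR=549/17 → advance +1; mR−mL=-63/17 → turn -1·90°

0 45/41 9 9 459/82 -4 -7 S
1 90/13 18/5 18/5 567/65 -4 -8 W
2 45/34 45/4 45/4 945/136 -5 -8 S
3 90/13 90/13 90/13 135/13 -5 -9 W
4 45/29 9 9 351/58 -6 -9 S
5 90/17 18 18 243/17 -6 -10 W
final -7 -10 N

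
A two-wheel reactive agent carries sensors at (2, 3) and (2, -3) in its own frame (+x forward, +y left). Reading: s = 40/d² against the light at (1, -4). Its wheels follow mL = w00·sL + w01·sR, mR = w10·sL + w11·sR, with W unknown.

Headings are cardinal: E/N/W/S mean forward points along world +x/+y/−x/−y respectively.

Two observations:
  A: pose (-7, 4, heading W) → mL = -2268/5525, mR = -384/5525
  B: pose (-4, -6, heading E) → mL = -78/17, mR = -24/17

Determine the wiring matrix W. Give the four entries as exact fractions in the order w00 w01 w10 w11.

-1 -1/2 -1/2 1/2

obs A: pose=(-7,4,W) → sL=8/25, sR=40/221, mL=-2268/5525, mR=-384/5525
obs B: pose=(-4,-6,E) → sL=4, sR=20/17, mL=-78/17, mR=-24/17
sensor matrix S = [[8/25, 40/221], [4, 20/17]]; det S = -384/1105
solve [mL_A; mL_B] = S·[w00; w01] and [mR_A; mR_B] = S·[w10; w11]:
  w00 = -1, w01 = -1/2, w10 = -1/2, w11 = 1/2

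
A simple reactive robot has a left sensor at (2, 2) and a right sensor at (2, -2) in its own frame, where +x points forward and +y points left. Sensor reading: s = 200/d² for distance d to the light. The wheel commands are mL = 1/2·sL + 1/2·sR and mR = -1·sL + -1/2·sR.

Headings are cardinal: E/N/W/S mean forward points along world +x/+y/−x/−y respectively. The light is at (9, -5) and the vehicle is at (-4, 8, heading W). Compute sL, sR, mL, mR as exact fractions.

100/173 4/9 796/1557 -1246/1557

left sensor world pos  = (-6, 6); dL² = 346
right sensor world pos = (-6, 10); dR² = 450
sL = 200/346 = 100/173
sR = 200/450 = 4/9
mL = 1/2·sL + 1/2·sR = 796/1557
mR = -1·sL + -1/2·sR = -1246/1557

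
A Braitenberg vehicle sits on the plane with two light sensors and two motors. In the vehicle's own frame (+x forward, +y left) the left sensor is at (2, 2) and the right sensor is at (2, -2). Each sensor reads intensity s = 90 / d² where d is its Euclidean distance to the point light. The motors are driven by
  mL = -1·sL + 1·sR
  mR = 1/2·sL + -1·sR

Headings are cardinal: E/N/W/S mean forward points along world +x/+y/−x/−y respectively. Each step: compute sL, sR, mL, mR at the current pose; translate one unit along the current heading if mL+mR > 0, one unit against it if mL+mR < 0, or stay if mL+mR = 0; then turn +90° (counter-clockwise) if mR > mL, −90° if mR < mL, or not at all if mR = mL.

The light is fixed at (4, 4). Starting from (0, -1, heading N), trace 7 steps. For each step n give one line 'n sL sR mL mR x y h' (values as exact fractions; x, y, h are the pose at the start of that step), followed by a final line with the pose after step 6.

0 2 90/13 64/13 -77/13 0 -1 N
1 9/2 45/34 -54/17 63/68 0 -2 E
2 18/13 18/5 144/65 -189/65 -1 -2 N
3 45/17 1 -28/17 11/34 -1 -3 E
4 90/89 90/41 4320/3649 -6165/3649 -2 -3 N
5 45/26 45/58 -360/377 135/1508 -2 -4 E
6 10/13 90/61 560/793 -865/793 -3 -4 N
final -3 -5 E

n=0: pose=(0,-1,N); sL=2, sR=90/13; mL=64/13, mR=-77/13; mL+mR=-1 → advance -1; mR−mL=-141/13 → turn -1·90°
n=1: pose=(0,-2,E); sL=9/2, sR=45/34; mL=-54/17, mR=63/68; mL+mR=-9/4 → advance -1; mR−mL=279/68 → turn +1·90°
n=2: pose=(-1,-2,N); sL=18/13, sR=18/5; mL=144/65, mR=-189/65; mL+mR=-9/13 → advance -1; mR−mL=-333/65 → turn -1·90°
n=3: pose=(-1,-3,E); sL=45/17, sR=1; mL=-28/17, mR=11/34; mL+mR=-45/34 → advance -1; mR−mL=67/34 → turn +1·90°
n=4: pose=(-2,-3,N); sL=90/89, sR=90/41; mL=4320/3649, mR=-6165/3649; mL+mR=-45/89 → advance -1; mR−mL=-10485/3649 → turn -1·90°
n=5: pose=(-2,-4,E); sL=45/26, sR=45/58; mL=-360/377, mR=135/1508; mL+mR=-45/52 → advance -1; mR−mL=1575/1508 → turn +1·90°
n=6: pose=(-3,-4,N); sL=10/13, sR=90/61; mL=560/793, mR=-865/793; mL+mR=-5/13 → advance -1; mR−mL=-1425/793 → turn -1·90°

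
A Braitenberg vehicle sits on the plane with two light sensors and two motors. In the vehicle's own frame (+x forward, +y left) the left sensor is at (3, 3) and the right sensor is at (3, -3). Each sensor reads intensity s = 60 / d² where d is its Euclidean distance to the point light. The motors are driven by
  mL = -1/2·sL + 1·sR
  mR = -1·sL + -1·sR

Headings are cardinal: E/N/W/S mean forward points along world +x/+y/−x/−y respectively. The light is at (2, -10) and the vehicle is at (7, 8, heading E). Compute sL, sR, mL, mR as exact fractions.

12/101 60/289 4326/29189 -9528/29189

left sensor world pos  = (10, 11); dL² = 505
right sensor world pos = (10, 5); dR² = 289
sL = 60/505 = 12/101
sR = 60/289 = 60/289
mL = -1/2·sL + 1·sR = 4326/29189
mR = -1·sL + -1·sR = -9528/29189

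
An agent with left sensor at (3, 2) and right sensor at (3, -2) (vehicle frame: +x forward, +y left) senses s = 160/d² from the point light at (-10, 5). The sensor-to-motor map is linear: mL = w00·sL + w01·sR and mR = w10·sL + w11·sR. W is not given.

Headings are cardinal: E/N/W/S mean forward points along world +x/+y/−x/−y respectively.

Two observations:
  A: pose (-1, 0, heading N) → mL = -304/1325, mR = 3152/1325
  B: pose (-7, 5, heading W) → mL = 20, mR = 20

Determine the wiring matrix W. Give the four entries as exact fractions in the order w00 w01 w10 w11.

-1/2 1 1 -1/2

obs A: pose=(-1,0,N) → sL=160/53, sR=32/25, mL=-304/1325, mR=3152/1325
obs B: pose=(-7,5,W) → sL=40, sR=40, mL=20, mR=20
sensor matrix S = [[160/53, 32/25], [40, 40]]; det S = 18432/265
solve [mL_A; mL_B] = S·[w00; w01] and [mR_A; mR_B] = S·[w10; w11]:
  w00 = -1/2, w01 = 1, w10 = 1, w11 = -1/2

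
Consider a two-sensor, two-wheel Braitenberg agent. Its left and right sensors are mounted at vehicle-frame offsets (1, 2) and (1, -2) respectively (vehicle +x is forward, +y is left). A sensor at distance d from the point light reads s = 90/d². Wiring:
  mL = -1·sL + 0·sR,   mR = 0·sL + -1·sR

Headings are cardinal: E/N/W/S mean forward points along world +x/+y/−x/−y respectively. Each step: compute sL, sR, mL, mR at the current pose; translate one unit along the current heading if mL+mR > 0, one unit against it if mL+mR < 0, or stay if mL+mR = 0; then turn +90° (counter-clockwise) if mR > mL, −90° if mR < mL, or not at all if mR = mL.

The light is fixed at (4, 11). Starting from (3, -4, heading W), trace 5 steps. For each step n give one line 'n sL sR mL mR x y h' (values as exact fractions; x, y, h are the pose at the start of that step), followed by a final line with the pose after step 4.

0 90/293 90/173 -90/293 -90/173 3 -4 W
1 9/20 9/20 -9/20 -9/20 4 -4 N
2 90/229 90/229 -90/229 -90/229 4 -5 N
3 9/26 9/26 -9/26 -9/26 4 -6 N
4 90/293 90/293 -90/293 -90/293 4 -7 N
final 4 -8 N

n=0: pose=(3,-4,W); sL=90/293, sR=90/173; mL=-90/293, mR=-90/173; mL+mR=-41940/50689 → advance -1; mR−mL=-10800/50689 → turn -1·90°
n=1: pose=(4,-4,N); sL=9/20, sR=9/20; mL=-9/20, mR=-9/20; mL+mR=-9/10 → advance -1; mR−mL=0 → turn +0·90°
n=2: pose=(4,-5,N); sL=90/229, sR=90/229; mL=-90/229, mR=-90/229; mL+mR=-180/229 → advance -1; mR−mL=0 → turn +0·90°
n=3: pose=(4,-6,N); sL=9/26, sR=9/26; mL=-9/26, mR=-9/26; mL+mR=-9/13 → advance -1; mR−mL=0 → turn +0·90°
n=4: pose=(4,-7,N); sL=90/293, sR=90/293; mL=-90/293, mR=-90/293; mL+mR=-180/293 → advance -1; mR−mL=0 → turn +0·90°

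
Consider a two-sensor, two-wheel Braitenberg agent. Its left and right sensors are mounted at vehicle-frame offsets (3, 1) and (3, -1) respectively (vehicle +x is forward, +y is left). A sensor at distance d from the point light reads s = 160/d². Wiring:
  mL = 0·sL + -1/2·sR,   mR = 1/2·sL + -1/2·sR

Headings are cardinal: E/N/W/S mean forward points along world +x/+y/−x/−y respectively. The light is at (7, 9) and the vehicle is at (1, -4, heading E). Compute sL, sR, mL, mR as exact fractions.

left sensor world pos  = (4, -3); dL² = 153
right sensor world pos = (4, -5); dR² = 205
sL = 160/153 = 160/153
sR = 160/205 = 32/41
mL = 0·sL + -1/2·sR = -16/41
mR = 1/2·sL + -1/2·sR = 832/6273

160/153 32/41 -16/41 832/6273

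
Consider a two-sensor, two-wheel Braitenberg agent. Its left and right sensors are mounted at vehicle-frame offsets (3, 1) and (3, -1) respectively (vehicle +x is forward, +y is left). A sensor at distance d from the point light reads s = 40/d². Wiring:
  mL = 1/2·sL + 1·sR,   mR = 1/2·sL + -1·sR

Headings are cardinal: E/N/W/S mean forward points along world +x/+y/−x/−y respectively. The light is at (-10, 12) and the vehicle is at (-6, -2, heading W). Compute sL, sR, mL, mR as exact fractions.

left sensor world pos  = (-9, -3); dL² = 226
right sensor world pos = (-9, -1); dR² = 170
sL = 40/226 = 20/113
sR = 40/170 = 4/17
mL = 1/2·sL + 1·sR = 622/1921
mR = 1/2·sL + -1·sR = -282/1921

20/113 4/17 622/1921 -282/1921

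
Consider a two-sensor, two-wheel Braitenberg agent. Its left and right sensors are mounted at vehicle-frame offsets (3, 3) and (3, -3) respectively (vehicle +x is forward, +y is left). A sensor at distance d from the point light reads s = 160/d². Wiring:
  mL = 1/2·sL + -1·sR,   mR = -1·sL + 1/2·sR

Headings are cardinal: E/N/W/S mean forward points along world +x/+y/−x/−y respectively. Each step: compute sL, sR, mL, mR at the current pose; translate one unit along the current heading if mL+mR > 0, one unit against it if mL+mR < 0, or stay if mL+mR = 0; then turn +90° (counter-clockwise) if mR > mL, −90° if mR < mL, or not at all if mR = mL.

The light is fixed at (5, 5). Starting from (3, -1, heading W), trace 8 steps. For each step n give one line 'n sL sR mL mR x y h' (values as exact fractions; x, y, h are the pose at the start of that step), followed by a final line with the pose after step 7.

n=0: pose=(3,-1,W); sL=80/53, sR=80/17; mL=-3560/901, mR=760/901; mL+mR=-2800/901 → advance -1; mR−mL=4320/901 → turn +1·90°
n=1: pose=(4,-1,S); sL=32/17, sR=160/97; mL=-1168/1649, mR=-1744/1649; mL+mR=-2912/1649 → advance -1; mR−mL=-576/1649 → turn -1·90°
n=2: pose=(4,0,W); sL=2, sR=8; mL=-7, mR=2; mL+mR=-5 → advance -1; mR−mL=9 → turn +1·90°
n=3: pose=(5,0,S); sL=160/73, sR=160/73; mL=-80/73, mR=-80/73; mL+mR=-160/73 → advance -1; mR−mL=0 → turn +0·90°
n=4: pose=(5,1,S); sL=80/29, sR=80/29; mL=-40/29, mR=-40/29; mL+mR=-80/29 → advance -1; mR−mL=0 → turn +0·90°
n=5: pose=(5,2,S); sL=32/9, sR=32/9; mL=-16/9, mR=-16/9; mL+mR=-32/9 → advance -1; mR−mL=0 → turn +0·90°
n=6: pose=(5,3,S); sL=80/17, sR=80/17; mL=-40/17, mR=-40/17; mL+mR=-80/17 → advance -1; mR−mL=0 → turn +0·90°
n=7: pose=(5,4,S); sL=32/5, sR=32/5; mL=-16/5, mR=-16/5; mL+mR=-32/5 → advance -1; mR−mL=0 → turn +0·90°

0 80/53 80/17 -3560/901 760/901 3 -1 W
1 32/17 160/97 -1168/1649 -1744/1649 4 -1 S
2 2 8 -7 2 4 0 W
3 160/73 160/73 -80/73 -80/73 5 0 S
4 80/29 80/29 -40/29 -40/29 5 1 S
5 32/9 32/9 -16/9 -16/9 5 2 S
6 80/17 80/17 -40/17 -40/17 5 3 S
7 32/5 32/5 -16/5 -16/5 5 4 S
final 5 5 S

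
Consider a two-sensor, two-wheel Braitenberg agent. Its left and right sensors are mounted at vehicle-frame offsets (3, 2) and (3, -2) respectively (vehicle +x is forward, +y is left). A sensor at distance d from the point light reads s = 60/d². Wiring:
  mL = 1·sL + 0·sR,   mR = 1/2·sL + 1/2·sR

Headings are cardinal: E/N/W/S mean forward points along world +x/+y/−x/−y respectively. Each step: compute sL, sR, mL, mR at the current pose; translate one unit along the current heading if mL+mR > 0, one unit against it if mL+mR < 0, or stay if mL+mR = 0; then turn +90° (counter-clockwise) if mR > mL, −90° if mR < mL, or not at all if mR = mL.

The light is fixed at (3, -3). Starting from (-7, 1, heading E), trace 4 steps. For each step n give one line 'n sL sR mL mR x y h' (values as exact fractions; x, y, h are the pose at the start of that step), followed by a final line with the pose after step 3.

n=0: pose=(-7,1,E); sL=12/17, sR=60/53; mL=12/17, mR=828/901; mL+mR=1464/901 → advance +1; mR−mL=192/901 → turn +1·90°
n=1: pose=(-6,1,N); sL=6/17, sR=30/49; mL=6/17, mR=402/833; mL+mR=696/833 → advance +1; mR−mL=108/833 → turn +1·90°
n=2: pose=(-6,2,W); sL=20/51, sR=60/193; mL=20/51, mR=3460/9843; mL+mR=2440/3281 → advance +1; mR−mL=-400/9843 → turn -1·90°
n=3: pose=(-7,2,N); sL=15/52, sR=15/32; mL=15/52, mR=315/832; mL+mR=555/832 → advance +1; mR−mL=75/832 → turn +1·90°

0 12/17 60/53 12/17 828/901 -7 1 E
1 6/17 30/49 6/17 402/833 -6 1 N
2 20/51 60/193 20/51 3460/9843 -6 2 W
3 15/52 15/32 15/52 315/832 -7 2 N
final -7 3 W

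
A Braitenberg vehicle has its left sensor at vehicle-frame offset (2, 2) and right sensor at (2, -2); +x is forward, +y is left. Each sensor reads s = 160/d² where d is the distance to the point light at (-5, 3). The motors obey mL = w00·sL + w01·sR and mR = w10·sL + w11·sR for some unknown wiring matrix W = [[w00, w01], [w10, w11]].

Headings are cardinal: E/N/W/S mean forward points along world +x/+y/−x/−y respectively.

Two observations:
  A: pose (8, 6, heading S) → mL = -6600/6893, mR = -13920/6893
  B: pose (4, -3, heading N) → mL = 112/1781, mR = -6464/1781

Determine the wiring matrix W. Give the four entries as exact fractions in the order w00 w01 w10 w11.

obs A: pose=(8,6,S) → sL=80/113, sR=80/61, mL=-6600/6893, mR=-13920/6893
obs B: pose=(4,-3,N) → sL=32/13, sR=160/137, mL=112/1781, mR=-6464/1781
sensor matrix S = [[80/113, 80/61], [32/13, 160/137]]; det S = -29480960/12276433
solve [mL_A; mL_B] = S·[w00; w01] and [mR_A; mR_B] = S·[w10; w11]:
  w00 = 1/2, w01 = -1, w10 = -1, w11 = -1

1/2 -1 -1 -1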